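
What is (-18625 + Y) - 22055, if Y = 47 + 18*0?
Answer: -40633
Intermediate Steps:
Y = 47 (Y = 47 + 0 = 47)
(-18625 + Y) - 22055 = (-18625 + 47) - 22055 = -18578 - 22055 = -40633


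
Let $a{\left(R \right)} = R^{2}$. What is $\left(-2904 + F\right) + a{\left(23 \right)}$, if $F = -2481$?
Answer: $-4856$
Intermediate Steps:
$\left(-2904 + F\right) + a{\left(23 \right)} = \left(-2904 - 2481\right) + 23^{2} = -5385 + 529 = -4856$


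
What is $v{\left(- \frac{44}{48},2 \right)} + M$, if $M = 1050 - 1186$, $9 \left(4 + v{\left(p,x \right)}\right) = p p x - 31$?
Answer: $- \frac{92831}{648} \approx -143.26$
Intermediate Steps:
$v{\left(p,x \right)} = - \frac{67}{9} + \frac{x p^{2}}{9}$ ($v{\left(p,x \right)} = -4 + \frac{p p x - 31}{9} = -4 + \frac{p^{2} x - 31}{9} = -4 + \frac{x p^{2} - 31}{9} = -4 + \frac{-31 + x p^{2}}{9} = -4 + \left(- \frac{31}{9} + \frac{x p^{2}}{9}\right) = - \frac{67}{9} + \frac{x p^{2}}{9}$)
$M = -136$ ($M = 1050 - 1186 = -136$)
$v{\left(- \frac{44}{48},2 \right)} + M = \left(- \frac{67}{9} + \frac{1}{9} \cdot 2 \left(- \frac{44}{48}\right)^{2}\right) - 136 = \left(- \frac{67}{9} + \frac{1}{9} \cdot 2 \left(\left(-44\right) \frac{1}{48}\right)^{2}\right) - 136 = \left(- \frac{67}{9} + \frac{1}{9} \cdot 2 \left(- \frac{11}{12}\right)^{2}\right) - 136 = \left(- \frac{67}{9} + \frac{1}{9} \cdot 2 \cdot \frac{121}{144}\right) - 136 = \left(- \frac{67}{9} + \frac{121}{648}\right) - 136 = - \frac{4703}{648} - 136 = - \frac{92831}{648}$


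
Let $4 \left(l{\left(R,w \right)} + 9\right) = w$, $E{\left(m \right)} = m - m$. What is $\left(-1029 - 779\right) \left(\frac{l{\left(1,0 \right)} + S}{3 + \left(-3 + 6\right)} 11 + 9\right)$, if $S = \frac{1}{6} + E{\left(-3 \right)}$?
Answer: $\frac{117068}{9} \approx 13008.0$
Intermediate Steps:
$E{\left(m \right)} = 0$
$l{\left(R,w \right)} = -9 + \frac{w}{4}$
$S = \frac{1}{6}$ ($S = \frac{1}{6} + 0 = \frac{1}{6} \approx 0.16667$)
$\left(-1029 - 779\right) \left(\frac{l{\left(1,0 \right)} + S}{3 + \left(-3 + 6\right)} 11 + 9\right) = \left(-1029 - 779\right) \left(\frac{\left(-9 + \frac{1}{4} \cdot 0\right) + \frac{1}{6}}{3 + \left(-3 + 6\right)} 11 + 9\right) = - 1808 \left(\frac{\left(-9 + 0\right) + \frac{1}{6}}{3 + 3} \cdot 11 + 9\right) = - 1808 \left(\frac{-9 + \frac{1}{6}}{6} \cdot 11 + 9\right) = - 1808 \left(\left(- \frac{53}{6}\right) \frac{1}{6} \cdot 11 + 9\right) = - 1808 \left(\left(- \frac{53}{36}\right) 11 + 9\right) = - 1808 \left(- \frac{583}{36} + 9\right) = \left(-1808\right) \left(- \frac{259}{36}\right) = \frac{117068}{9}$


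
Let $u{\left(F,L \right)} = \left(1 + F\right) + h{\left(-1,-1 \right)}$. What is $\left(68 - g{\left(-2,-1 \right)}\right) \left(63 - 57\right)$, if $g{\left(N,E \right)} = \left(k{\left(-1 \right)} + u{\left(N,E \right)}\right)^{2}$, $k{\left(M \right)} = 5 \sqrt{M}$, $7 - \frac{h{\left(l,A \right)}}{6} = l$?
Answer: $-12696 - 2820 i \approx -12696.0 - 2820.0 i$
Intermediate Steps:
$h{\left(l,A \right)} = 42 - 6 l$
$u{\left(F,L \right)} = 49 + F$ ($u{\left(F,L \right)} = \left(1 + F\right) + \left(42 - -6\right) = \left(1 + F\right) + \left(42 + 6\right) = \left(1 + F\right) + 48 = 49 + F$)
$g{\left(N,E \right)} = \left(49 + N + 5 i\right)^{2}$ ($g{\left(N,E \right)} = \left(5 \sqrt{-1} + \left(49 + N\right)\right)^{2} = \left(5 i + \left(49 + N\right)\right)^{2} = \left(49 + N + 5 i\right)^{2}$)
$\left(68 - g{\left(-2,-1 \right)}\right) \left(63 - 57\right) = \left(68 - \left(49 - 2 + 5 i\right)^{2}\right) \left(63 - 57\right) = \left(68 - \left(47 + 5 i\right)^{2}\right) 6 = 408 - 6 \left(47 + 5 i\right)^{2}$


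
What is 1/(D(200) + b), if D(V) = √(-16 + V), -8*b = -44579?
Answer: 356632/1987275465 - 128*√46/1987275465 ≈ 0.00017902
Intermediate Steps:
b = 44579/8 (b = -⅛*(-44579) = 44579/8 ≈ 5572.4)
1/(D(200) + b) = 1/(√(-16 + 200) + 44579/8) = 1/(√184 + 44579/8) = 1/(2*√46 + 44579/8) = 1/(44579/8 + 2*√46)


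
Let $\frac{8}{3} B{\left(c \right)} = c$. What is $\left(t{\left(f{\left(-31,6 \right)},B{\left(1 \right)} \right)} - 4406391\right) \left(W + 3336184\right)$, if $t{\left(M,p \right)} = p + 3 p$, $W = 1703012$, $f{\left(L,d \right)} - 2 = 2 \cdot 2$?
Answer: $-22204660342842$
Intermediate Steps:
$f{\left(L,d \right)} = 6$ ($f{\left(L,d \right)} = 2 + 2 \cdot 2 = 2 + 4 = 6$)
$B{\left(c \right)} = \frac{3 c}{8}$
$t{\left(M,p \right)} = 4 p$
$\left(t{\left(f{\left(-31,6 \right)},B{\left(1 \right)} \right)} - 4406391\right) \left(W + 3336184\right) = \left(4 \cdot \frac{3}{8} \cdot 1 - 4406391\right) \left(1703012 + 3336184\right) = \left(4 \cdot \frac{3}{8} - 4406391\right) 5039196 = \left(\frac{3}{2} - 4406391\right) 5039196 = \left(- \frac{8812779}{2}\right) 5039196 = -22204660342842$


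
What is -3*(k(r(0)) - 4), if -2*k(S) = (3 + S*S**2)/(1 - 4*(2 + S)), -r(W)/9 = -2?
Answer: -15609/158 ≈ -98.791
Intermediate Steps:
r(W) = 18 (r(W) = -9*(-2) = 18)
k(S) = -(3 + S**3)/(2*(-7 - 4*S)) (k(S) = -(3 + S*S**2)/(2*(1 - 4*(2 + S))) = -(3 + S**3)/(2*(1 + (-8 - 4*S))) = -(3 + S**3)/(2*(-7 - 4*S)))
-3*(k(r(0)) - 4) = -3*((3 + 18**3)/(2*(7 + 4*18)) - 4) = -3*((3 + 5832)/(2*(7 + 72)) - 4) = -3*((1/2)*5835/79 - 4) = -3*((1/2)*(1/79)*5835 - 4) = -3*(5835/158 - 4) = -3*5203/158 = -15609/158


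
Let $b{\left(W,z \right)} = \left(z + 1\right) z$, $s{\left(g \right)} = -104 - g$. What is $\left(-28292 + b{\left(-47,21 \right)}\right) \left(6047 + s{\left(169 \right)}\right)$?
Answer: $-160690420$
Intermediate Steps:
$b{\left(W,z \right)} = z \left(1 + z\right)$ ($b{\left(W,z \right)} = \left(1 + z\right) z = z \left(1 + z\right)$)
$\left(-28292 + b{\left(-47,21 \right)}\right) \left(6047 + s{\left(169 \right)}\right) = \left(-28292 + 21 \left(1 + 21\right)\right) \left(6047 - 273\right) = \left(-28292 + 21 \cdot 22\right) \left(6047 - 273\right) = \left(-28292 + 462\right) \left(6047 - 273\right) = \left(-27830\right) 5774 = -160690420$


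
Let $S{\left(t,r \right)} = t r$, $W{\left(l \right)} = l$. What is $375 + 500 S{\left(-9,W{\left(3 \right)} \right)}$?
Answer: $-13125$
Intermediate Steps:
$S{\left(t,r \right)} = r t$
$375 + 500 S{\left(-9,W{\left(3 \right)} \right)} = 375 + 500 \cdot 3 \left(-9\right) = 375 + 500 \left(-27\right) = 375 - 13500 = -13125$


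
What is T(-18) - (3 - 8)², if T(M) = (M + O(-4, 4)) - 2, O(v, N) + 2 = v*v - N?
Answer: -35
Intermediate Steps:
O(v, N) = -2 + v² - N (O(v, N) = -2 + (v*v - N) = -2 + (v² - N) = -2 + v² - N)
T(M) = 8 + M (T(M) = (M + (-2 + (-4)² - 1*4)) - 2 = (M + (-2 + 16 - 4)) - 2 = (M + 10) - 2 = (10 + M) - 2 = 8 + M)
T(-18) - (3 - 8)² = (8 - 18) - (3 - 8)² = -10 - 1*(-5)² = -10 - 1*25 = -10 - 25 = -35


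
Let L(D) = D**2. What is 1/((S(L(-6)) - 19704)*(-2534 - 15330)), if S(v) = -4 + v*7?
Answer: 1/347561984 ≈ 2.8772e-9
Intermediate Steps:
S(v) = -4 + 7*v
1/((S(L(-6)) - 19704)*(-2534 - 15330)) = 1/(((-4 + 7*(-6)**2) - 19704)*(-2534 - 15330)) = 1/(((-4 + 7*36) - 19704)*(-17864)) = 1/(((-4 + 252) - 19704)*(-17864)) = 1/((248 - 19704)*(-17864)) = 1/(-19456*(-17864)) = 1/347561984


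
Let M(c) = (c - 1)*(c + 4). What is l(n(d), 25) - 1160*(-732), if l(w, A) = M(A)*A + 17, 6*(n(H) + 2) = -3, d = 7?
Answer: 866537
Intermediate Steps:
M(c) = (-1 + c)*(4 + c)
n(H) = -5/2 (n(H) = -2 + (⅙)*(-3) = -2 - ½ = -5/2)
l(w, A) = 17 + A*(-4 + A² + 3*A) (l(w, A) = (-4 + A² + 3*A)*A + 17 = A*(-4 + A² + 3*A) + 17 = 17 + A*(-4 + A² + 3*A))
l(n(d), 25) - 1160*(-732) = (17 + 25*(-4 + 25² + 3*25)) - 1160*(-732) = (17 + 25*(-4 + 625 + 75)) + 849120 = (17 + 25*696) + 849120 = (17 + 17400) + 849120 = 17417 + 849120 = 866537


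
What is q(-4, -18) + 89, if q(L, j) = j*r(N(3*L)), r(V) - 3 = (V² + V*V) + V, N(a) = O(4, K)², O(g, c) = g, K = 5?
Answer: -9469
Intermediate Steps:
N(a) = 16 (N(a) = 4² = 16)
r(V) = 3 + V + 2*V² (r(V) = 3 + ((V² + V*V) + V) = 3 + ((V² + V²) + V) = 3 + (2*V² + V) = 3 + (V + 2*V²) = 3 + V + 2*V²)
q(L, j) = 531*j (q(L, j) = j*(3 + 16 + 2*16²) = j*(3 + 16 + 2*256) = j*(3 + 16 + 512) = j*531 = 531*j)
q(-4, -18) + 89 = 531*(-18) + 89 = -9558 + 89 = -9469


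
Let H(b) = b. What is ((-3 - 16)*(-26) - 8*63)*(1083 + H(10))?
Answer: -10930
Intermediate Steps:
((-3 - 16)*(-26) - 8*63)*(1083 + H(10)) = ((-3 - 16)*(-26) - 8*63)*(1083 + 10) = (-19*(-26) - 504)*1093 = (494 - 504)*1093 = -10*1093 = -10930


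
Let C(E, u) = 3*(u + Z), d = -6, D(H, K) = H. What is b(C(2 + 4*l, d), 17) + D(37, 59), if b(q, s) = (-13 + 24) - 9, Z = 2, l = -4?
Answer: 39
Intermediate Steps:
C(E, u) = 6 + 3*u (C(E, u) = 3*(u + 2) = 3*(2 + u) = 6 + 3*u)
b(q, s) = 2 (b(q, s) = 11 - 9 = 2)
b(C(2 + 4*l, d), 17) + D(37, 59) = 2 + 37 = 39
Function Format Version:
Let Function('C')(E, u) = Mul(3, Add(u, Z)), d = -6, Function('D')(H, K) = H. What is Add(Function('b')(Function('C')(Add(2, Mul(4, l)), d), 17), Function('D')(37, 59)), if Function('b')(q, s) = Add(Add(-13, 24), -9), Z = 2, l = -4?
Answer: 39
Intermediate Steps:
Function('C')(E, u) = Add(6, Mul(3, u)) (Function('C')(E, u) = Mul(3, Add(u, 2)) = Mul(3, Add(2, u)) = Add(6, Mul(3, u)))
Function('b')(q, s) = 2 (Function('b')(q, s) = Add(11, -9) = 2)
Add(Function('b')(Function('C')(Add(2, Mul(4, l)), d), 17), Function('D')(37, 59)) = Add(2, 37) = 39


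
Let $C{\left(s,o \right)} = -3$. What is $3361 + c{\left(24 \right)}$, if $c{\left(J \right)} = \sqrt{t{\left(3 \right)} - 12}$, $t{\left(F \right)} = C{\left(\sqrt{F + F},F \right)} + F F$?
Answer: $3361 + i \sqrt{6} \approx 3361.0 + 2.4495 i$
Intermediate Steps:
$t{\left(F \right)} = -3 + F^{2}$ ($t{\left(F \right)} = -3 + F F = -3 + F^{2}$)
$c{\left(J \right)} = i \sqrt{6}$ ($c{\left(J \right)} = \sqrt{\left(-3 + 3^{2}\right) - 12} = \sqrt{\left(-3 + 9\right) - 12} = \sqrt{6 - 12} = \sqrt{-6} = i \sqrt{6}$)
$3361 + c{\left(24 \right)} = 3361 + i \sqrt{6}$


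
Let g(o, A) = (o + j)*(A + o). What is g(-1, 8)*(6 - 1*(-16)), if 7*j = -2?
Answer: -198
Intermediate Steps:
j = -2/7 (j = (1/7)*(-2) = -2/7 ≈ -0.28571)
g(o, A) = (-2/7 + o)*(A + o) (g(o, A) = (o - 2/7)*(A + o) = (-2/7 + o)*(A + o))
g(-1, 8)*(6 - 1*(-16)) = ((-1)**2 - 2/7*8 - 2/7*(-1) + 8*(-1))*(6 - 1*(-16)) = (1 - 16/7 + 2/7 - 8)*(6 + 16) = -9*22 = -198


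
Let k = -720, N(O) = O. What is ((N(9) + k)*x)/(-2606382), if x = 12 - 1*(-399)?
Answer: 32469/289598 ≈ 0.11212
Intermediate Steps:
x = 411 (x = 12 + 399 = 411)
((N(9) + k)*x)/(-2606382) = ((9 - 720)*411)/(-2606382) = -711*411*(-1/2606382) = -292221*(-1/2606382) = 32469/289598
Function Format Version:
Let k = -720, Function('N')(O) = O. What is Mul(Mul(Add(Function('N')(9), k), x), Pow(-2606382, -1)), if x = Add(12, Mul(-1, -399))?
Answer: Rational(32469, 289598) ≈ 0.11212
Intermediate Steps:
x = 411 (x = Add(12, 399) = 411)
Mul(Mul(Add(Function('N')(9), k), x), Pow(-2606382, -1)) = Mul(Mul(Add(9, -720), 411), Pow(-2606382, -1)) = Mul(Mul(-711, 411), Rational(-1, 2606382)) = Mul(-292221, Rational(-1, 2606382)) = Rational(32469, 289598)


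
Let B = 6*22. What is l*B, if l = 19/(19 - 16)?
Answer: 836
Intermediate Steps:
l = 19/3 ≈ 6.3333
B = 132
l*B = (19/3)*132 = 836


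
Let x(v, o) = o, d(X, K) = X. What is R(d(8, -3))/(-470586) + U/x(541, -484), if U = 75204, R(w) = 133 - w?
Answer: -8847502511/56940906 ≈ -155.38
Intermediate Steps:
R(d(8, -3))/(-470586) + U/x(541, -484) = (133 - 1*8)/(-470586) + 75204/(-484) = (133 - 8)*(-1/470586) + 75204*(-1/484) = 125*(-1/470586) - 18801/121 = -125/470586 - 18801/121 = -8847502511/56940906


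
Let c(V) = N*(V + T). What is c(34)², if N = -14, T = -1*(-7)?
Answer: 329476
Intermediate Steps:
T = 7
c(V) = -98 - 14*V (c(V) = -14*(V + 7) = -14*(7 + V) = -98 - 14*V)
c(34)² = (-98 - 14*34)² = (-98 - 476)² = (-574)² = 329476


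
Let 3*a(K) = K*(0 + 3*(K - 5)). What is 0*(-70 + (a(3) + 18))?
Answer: 0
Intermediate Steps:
a(K) = K*(-15 + 3*K)/3 (a(K) = (K*(0 + 3*(K - 5)))/3 = (K*(0 + 3*(-5 + K)))/3 = (K*(0 + (-15 + 3*K)))/3 = (K*(-15 + 3*K))/3 = K*(-15 + 3*K)/3)
0*(-70 + (a(3) + 18)) = 0*(-70 + (3*(-5 + 3) + 18)) = 0*(-70 + (3*(-2) + 18)) = 0*(-70 + (-6 + 18)) = 0*(-70 + 12) = 0*(-58) = 0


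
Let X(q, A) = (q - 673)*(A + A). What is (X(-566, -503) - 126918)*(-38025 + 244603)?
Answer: 231267376248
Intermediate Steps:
X(q, A) = 2*A*(-673 + q) (X(q, A) = (-673 + q)*(2*A) = 2*A*(-673 + q))
(X(-566, -503) - 126918)*(-38025 + 244603) = (2*(-503)*(-673 - 566) - 126918)*(-38025 + 244603) = (2*(-503)*(-1239) - 126918)*206578 = (1246434 - 126918)*206578 = 1119516*206578 = 231267376248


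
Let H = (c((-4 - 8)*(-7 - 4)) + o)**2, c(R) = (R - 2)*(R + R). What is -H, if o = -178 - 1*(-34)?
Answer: -1167998976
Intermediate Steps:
c(R) = 2*R*(-2 + R) (c(R) = (-2 + R)*(2*R) = 2*R*(-2 + R))
o = -144 (o = -178 + 34 = -144)
H = 1167998976 (H = (2*((-4 - 8)*(-7 - 4))*(-2 + (-4 - 8)*(-7 - 4)) - 144)**2 = (2*(-12*(-11))*(-2 - 12*(-11)) - 144)**2 = (2*132*(-2 + 132) - 144)**2 = (2*132*130 - 144)**2 = (34320 - 144)**2 = 34176**2 = 1167998976)
-H = -1*1167998976 = -1167998976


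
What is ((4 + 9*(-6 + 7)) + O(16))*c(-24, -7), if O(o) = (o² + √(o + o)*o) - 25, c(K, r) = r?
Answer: -1708 - 448*√2 ≈ -2341.6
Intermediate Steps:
O(o) = -25 + o² + √2*o^(3/2) (O(o) = (o² + √(2*o)*o) - 25 = (o² + (√2*√o)*o) - 25 = (o² + √2*o^(3/2)) - 25 = -25 + o² + √2*o^(3/2))
((4 + 9*(-6 + 7)) + O(16))*c(-24, -7) = ((4 + 9*(-6 + 7)) + (-25 + 16² + √2*16^(3/2)))*(-7) = ((4 + 9*1) + (-25 + 256 + √2*64))*(-7) = ((4 + 9) + (-25 + 256 + 64*√2))*(-7) = (13 + (231 + 64*√2))*(-7) = (244 + 64*√2)*(-7) = -1708 - 448*√2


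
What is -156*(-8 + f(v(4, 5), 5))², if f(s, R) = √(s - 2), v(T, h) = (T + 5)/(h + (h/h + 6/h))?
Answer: -9867 + 1248*I*√3 ≈ -9867.0 + 2161.6*I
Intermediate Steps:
v(T, h) = (5 + T)/(1 + h + 6/h) (v(T, h) = (5 + T)/(h + (1 + 6/h)) = (5 + T)/(1 + h + 6/h))
f(s, R) = √(-2 + s)
-156*(-8 + f(v(4, 5), 5))² = -156*(-8 + √(-2 + 5*(5 + 4)/(6 + 5 + 5²)))² = -156*(-8 + √(-2 + 5*9/(6 + 5 + 25)))² = -156*(-8 + √(-2 + 5*9/36))² = -156*(-8 + √(-2 + 5*(1/36)*9))² = -156*(-8 + √(-2 + 5/4))² = -156*(-8 + √(-¾))² = -156*(-8 + I*√3/2)²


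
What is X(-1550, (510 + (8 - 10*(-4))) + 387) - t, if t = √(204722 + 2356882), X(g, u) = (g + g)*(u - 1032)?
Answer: 269700 - 2*√640401 ≈ 2.6810e+5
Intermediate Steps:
X(g, u) = 2*g*(-1032 + u) (X(g, u) = (2*g)*(-1032 + u) = 2*g*(-1032 + u))
t = 2*√640401 (t = √2561604 = 2*√640401 ≈ 1600.5)
X(-1550, (510 + (8 - 10*(-4))) + 387) - t = 2*(-1550)*(-1032 + ((510 + (8 - 10*(-4))) + 387)) - 2*√640401 = 2*(-1550)*(-1032 + ((510 + (8 + 40)) + 387)) - 2*√640401 = 2*(-1550)*(-1032 + ((510 + 48) + 387)) - 2*√640401 = 2*(-1550)*(-1032 + (558 + 387)) - 2*√640401 = 2*(-1550)*(-1032 + 945) - 2*√640401 = 2*(-1550)*(-87) - 2*√640401 = 269700 - 2*√640401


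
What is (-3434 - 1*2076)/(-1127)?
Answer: 5510/1127 ≈ 4.8891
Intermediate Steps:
(-3434 - 1*2076)/(-1127) = (-3434 - 2076)*(-1/1127) = -5510*(-1/1127) = 5510/1127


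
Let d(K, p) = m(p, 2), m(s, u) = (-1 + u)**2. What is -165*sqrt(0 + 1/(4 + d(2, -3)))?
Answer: -33*sqrt(5) ≈ -73.790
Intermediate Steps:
d(K, p) = 1 (d(K, p) = (-1 + 2)**2 = 1**2 = 1)
-165*sqrt(0 + 1/(4 + d(2, -3))) = -165*sqrt(0 + 1/(4 + 1)) = -165*sqrt(0 + 1/5) = -33*sqrt(5)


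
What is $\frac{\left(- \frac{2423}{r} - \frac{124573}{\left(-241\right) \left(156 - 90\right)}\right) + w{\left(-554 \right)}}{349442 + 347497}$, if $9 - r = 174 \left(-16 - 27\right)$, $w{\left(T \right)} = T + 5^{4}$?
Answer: $\frac{283467187}{2516411163618} \approx 0.00011265$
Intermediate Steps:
$w{\left(T \right)} = 625 + T$ ($w{\left(T \right)} = T + 625 = 625 + T$)
$r = 7491$ ($r = 9 - 174 \left(-16 - 27\right) = 9 - 174 \left(-43\right) = 9 - -7482 = 9 + 7482 = 7491$)
$\frac{\left(- \frac{2423}{r} - \frac{124573}{\left(-241\right) \left(156 - 90\right)}\right) + w{\left(-554 \right)}}{349442 + 347497} = \frac{\left(- \frac{2423}{7491} - \frac{124573}{\left(-241\right) \left(156 - 90\right)}\right) + \left(625 - 554\right)}{349442 + 347497} = \frac{\left(\left(-2423\right) \frac{1}{7491} - \frac{124573}{\left(-241\right) 66}\right) + 71}{696939} = \left(\left(- \frac{2423}{7491} - \frac{124573}{-15906}\right) + 71\right) \frac{1}{696939} = \left(\left(- \frac{2423}{7491} - - \frac{124573}{15906}\right) + 71\right) \frac{1}{696939} = \left(\left(- \frac{2423}{7491} + \frac{124573}{15906}\right) + 71\right) \frac{1}{696939} = \left(\frac{27110185}{3610662} + 71\right) \frac{1}{696939} = \frac{283467187}{3610662} \cdot \frac{1}{696939} = \frac{283467187}{2516411163618}$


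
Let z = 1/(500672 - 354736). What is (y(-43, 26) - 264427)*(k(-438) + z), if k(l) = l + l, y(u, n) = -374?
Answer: 33852142627935/145936 ≈ 2.3197e+8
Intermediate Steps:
z = 1/145936 ≈ 6.8523e-6
k(l) = 2*l
(y(-43, 26) - 264427)*(k(-438) + z) = (-374 - 264427)*(2*(-438) + 1/145936) = -264801*(-876 + 1/145936) = -264801*(-127839935/145936) = 33852142627935/145936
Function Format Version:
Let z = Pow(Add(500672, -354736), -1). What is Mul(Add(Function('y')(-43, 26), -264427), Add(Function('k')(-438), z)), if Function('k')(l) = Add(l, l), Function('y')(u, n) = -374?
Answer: Rational(33852142627935, 145936) ≈ 2.3197e+8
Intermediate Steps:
z = Rational(1, 145936) (z = Pow(145936, -1) = Rational(1, 145936) ≈ 6.8523e-6)
Function('k')(l) = Mul(2, l)
Mul(Add(Function('y')(-43, 26), -264427), Add(Function('k')(-438), z)) = Mul(Add(-374, -264427), Add(Mul(2, -438), Rational(1, 145936))) = Mul(-264801, Add(-876, Rational(1, 145936))) = Mul(-264801, Rational(-127839935, 145936)) = Rational(33852142627935, 145936)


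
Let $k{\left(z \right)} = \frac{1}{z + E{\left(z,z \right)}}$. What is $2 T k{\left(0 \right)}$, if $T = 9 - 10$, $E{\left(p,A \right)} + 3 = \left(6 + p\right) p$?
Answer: $\frac{2}{3} \approx 0.66667$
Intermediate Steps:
$E{\left(p,A \right)} = -3 + p \left(6 + p\right)$ ($E{\left(p,A \right)} = -3 + \left(6 + p\right) p = -3 + p \left(6 + p\right)$)
$k{\left(z \right)} = \frac{1}{-3 + z^{2} + 7 z}$ ($k{\left(z \right)} = \frac{1}{z + \left(-3 + z^{2} + 6 z\right)} = \frac{1}{-3 + z^{2} + 7 z}$)
$T = -1$
$2 T k{\left(0 \right)} = \frac{2 \left(-1\right)}{-3 + 0^{2} + 7 \cdot 0} = - \frac{2}{-3 + 0 + 0} = - \frac{2}{-3} = \left(-2\right) \left(- \frac{1}{3}\right) = \frac{2}{3}$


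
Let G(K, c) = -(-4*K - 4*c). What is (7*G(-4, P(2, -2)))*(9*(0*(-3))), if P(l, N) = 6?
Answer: 0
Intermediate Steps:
G(K, c) = 4*K + 4*c
(7*G(-4, P(2, -2)))*(9*(0*(-3))) = (7*(4*(-4) + 4*6))*(9*(0*(-3))) = (7*(-16 + 24))*(9*0) = (7*8)*0 = 56*0 = 0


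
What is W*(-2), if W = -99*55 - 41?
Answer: 10972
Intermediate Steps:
W = -5486 (W = -5445 - 41 = -5486)
W*(-2) = -5486*(-2) = 10972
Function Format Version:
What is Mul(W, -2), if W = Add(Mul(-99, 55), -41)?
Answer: 10972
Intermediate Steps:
W = -5486 (W = Add(-5445, -41) = -5486)
Mul(W, -2) = Mul(-5486, -2) = 10972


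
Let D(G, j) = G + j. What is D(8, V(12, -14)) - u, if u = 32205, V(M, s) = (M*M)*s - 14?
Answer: -34227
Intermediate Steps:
V(M, s) = -14 + s*M² (V(M, s) = M²*s - 14 = s*M² - 14 = -14 + s*M²)
D(8, V(12, -14)) - u = (8 + (-14 - 14*12²)) - 1*32205 = (8 + (-14 - 14*144)) - 32205 = (8 + (-14 - 2016)) - 32205 = (8 - 2030) - 32205 = -2022 - 32205 = -34227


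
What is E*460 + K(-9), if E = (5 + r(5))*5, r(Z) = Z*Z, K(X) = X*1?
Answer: 68991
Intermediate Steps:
K(X) = X
r(Z) = Z**2
E = 150 (E = (5 + 5**2)*5 = (5 + 25)*5 = 30*5 = 150)
E*460 + K(-9) = 150*460 - 9 = 69000 - 9 = 68991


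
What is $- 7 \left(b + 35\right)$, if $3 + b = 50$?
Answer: $-574$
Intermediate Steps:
$b = 47$ ($b = -3 + 50 = 47$)
$- 7 \left(b + 35\right) = - 7 \left(47 + 35\right) = \left(-7\right) 82 = -574$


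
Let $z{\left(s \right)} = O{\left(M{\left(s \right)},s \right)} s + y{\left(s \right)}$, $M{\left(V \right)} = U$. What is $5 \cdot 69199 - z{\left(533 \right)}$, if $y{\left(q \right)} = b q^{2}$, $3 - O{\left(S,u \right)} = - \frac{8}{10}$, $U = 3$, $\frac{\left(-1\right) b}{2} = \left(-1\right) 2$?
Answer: $- \frac{3961932}{5} \approx -7.9239 \cdot 10^{5}$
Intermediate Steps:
$b = 4$ ($b = - 2 \left(\left(-1\right) 2\right) = \left(-2\right) \left(-2\right) = 4$)
$M{\left(V \right)} = 3$
$O{\left(S,u \right)} = \frac{19}{5}$ ($O{\left(S,u \right)} = 3 - - \frac{8}{10} = 3 - \left(-8\right) \frac{1}{10} = 3 - - \frac{4}{5} = 3 + \frac{4}{5} = \frac{19}{5}$)
$y{\left(q \right)} = 4 q^{2}$
$z{\left(s \right)} = 4 s^{2} + \frac{19 s}{5}$ ($z{\left(s \right)} = \frac{19 s}{5} + 4 s^{2} = 4 s^{2} + \frac{19 s}{5}$)
$5 \cdot 69199 - z{\left(533 \right)} = 5 \cdot 69199 - \frac{1}{5} \cdot 533 \left(19 + 20 \cdot 533\right) = 345995 - \frac{1}{5} \cdot 533 \left(19 + 10660\right) = 345995 - \frac{1}{5} \cdot 533 \cdot 10679 = 345995 - \frac{5691907}{5} = - \frac{3961932}{5}$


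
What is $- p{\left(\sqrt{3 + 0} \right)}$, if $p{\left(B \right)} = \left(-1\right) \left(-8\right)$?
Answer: $-8$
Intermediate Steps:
$p{\left(B \right)} = 8$
$- p{\left(\sqrt{3 + 0} \right)} = \left(-1\right) 8 = -8$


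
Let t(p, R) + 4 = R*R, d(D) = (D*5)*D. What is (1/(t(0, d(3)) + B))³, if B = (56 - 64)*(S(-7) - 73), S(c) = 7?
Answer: 1/16561875149 ≈ 6.0380e-11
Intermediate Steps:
d(D) = 5*D² (d(D) = (5*D)*D = 5*D²)
t(p, R) = -4 + R² (t(p, R) = -4 + R*R = -4 + R²)
B = 528 (B = (56 - 64)*(7 - 73) = -8*(-66) = 528)
(1/(t(0, d(3)) + B))³ = (1/((-4 + (5*3²)²) + 528))³ = (1/((-4 + (5*9)²) + 528))³ = (1/((-4 + 45²) + 528))³ = (1/((-4 + 2025) + 528))³ = (1/(2021 + 528))³ = (1/2549)³ = 1/16561875149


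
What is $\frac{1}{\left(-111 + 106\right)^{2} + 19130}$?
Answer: $\frac{1}{19155} \approx 5.2206 \cdot 10^{-5}$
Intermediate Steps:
$\frac{1}{\left(-111 + 106\right)^{2} + 19130} = \frac{1}{\left(-5\right)^{2} + 19130} = \frac{1}{25 + 19130} = \frac{1}{19155}$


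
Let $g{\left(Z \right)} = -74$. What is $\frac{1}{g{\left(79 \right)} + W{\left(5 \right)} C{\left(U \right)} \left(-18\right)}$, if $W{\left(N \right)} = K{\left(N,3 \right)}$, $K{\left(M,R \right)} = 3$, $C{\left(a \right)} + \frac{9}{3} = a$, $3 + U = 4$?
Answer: $\frac{1}{34} \approx 0.029412$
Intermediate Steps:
$U = 1$ ($U = -3 + 4 = 1$)
$C{\left(a \right)} = -3 + a$
$W{\left(N \right)} = 3$
$\frac{1}{g{\left(79 \right)} + W{\left(5 \right)} C{\left(U \right)} \left(-18\right)} = \frac{1}{-74 + 3 \left(-3 + 1\right) \left(-18\right)} = \frac{1}{-74 + 3 \left(-2\right) \left(-18\right)} = \frac{1}{-74 - -108} = \frac{1}{-74 + 108} = \frac{1}{34}$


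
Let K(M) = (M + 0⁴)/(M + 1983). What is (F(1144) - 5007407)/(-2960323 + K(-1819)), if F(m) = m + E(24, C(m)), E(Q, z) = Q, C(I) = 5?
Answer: 821023196/485494791 ≈ 1.6911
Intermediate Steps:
K(M) = M/(1983 + M) (K(M) = (M + 0)/(1983 + M) = M/(1983 + M))
F(m) = 24 + m (F(m) = m + 24 = 24 + m)
(F(1144) - 5007407)/(-2960323 + K(-1819)) = ((24 + 1144) - 5007407)/(-2960323 - 1819/(1983 - 1819)) = (1168 - 5007407)/(-2960323 - 1819/164) = -5006239/(-2960323 - 1819*1/164) = -5006239/(-2960323 - 1819/164) = -5006239/(-485494791/164) = -5006239*(-164/485494791) = 821023196/485494791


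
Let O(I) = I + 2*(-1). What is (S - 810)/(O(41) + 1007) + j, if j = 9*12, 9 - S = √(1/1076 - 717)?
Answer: 112167/1046 - I*√207531079/562748 ≈ 107.23 - 0.025599*I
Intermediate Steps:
O(I) = -2 + I (O(I) = I - 2 = -2 + I)
S = 9 - I*√207531079/538 (S = 9 - √(1/1076 - 717) = 9 - √(-771491/1076) = 9 - I*√207531079/538 ≈ 9.0 - 26.777*I)
j = 108
(S - 810)/(O(41) + 1007) + j = ((9 - I*√207531079/538) - 810)/((-2 + 41) + 1007) + 108 = (-801 - I*√207531079/538)/(39 + 1007) + 108 = (-801 - I*√207531079/538)/1046 + 108 = (-801 - I*√207531079/538)*(1/1046) + 108 = (-801/1046 - I*√207531079/562748) + 108 = 112167/1046 - I*√207531079/562748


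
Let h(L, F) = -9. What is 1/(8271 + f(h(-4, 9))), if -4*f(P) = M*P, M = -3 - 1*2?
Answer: 4/33039 ≈ 0.00012107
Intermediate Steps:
M = -5 (M = -3 - 2 = -5)
f(P) = 5*P/4 (f(P) = -(-5)*P/4 = 5*P/4)
1/(8271 + f(h(-4, 9))) = 1/(8271 + (5/4)*(-9)) = 1/(8271 - 45/4) = 1/(33039/4) = 4/33039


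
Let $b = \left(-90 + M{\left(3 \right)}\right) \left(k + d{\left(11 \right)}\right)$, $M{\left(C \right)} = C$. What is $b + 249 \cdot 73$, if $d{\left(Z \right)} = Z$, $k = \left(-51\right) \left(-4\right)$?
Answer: $-528$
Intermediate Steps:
$k = 204$
$b = -18705$ ($b = \left(-90 + 3\right) \left(204 + 11\right) = \left(-87\right) 215 = -18705$)
$b + 249 \cdot 73 = -18705 + 249 \cdot 73 = -18705 + 18177 = -528$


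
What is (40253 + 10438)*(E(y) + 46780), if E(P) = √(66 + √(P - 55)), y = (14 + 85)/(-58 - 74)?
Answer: 2371324980 + 50691*√(264 + 2*I*√223)/2 ≈ 2.3717e+9 + 23257.0*I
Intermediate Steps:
y = -¾ (y = 99/(-132) = 99*(-1/132) = -¾ ≈ -0.75000)
E(P) = √(66 + √(-55 + P))
(40253 + 10438)*(E(y) + 46780) = (40253 + 10438)*(√(66 + √(-55 - ¾)) + 46780) = 50691*(√(66 + √(-223/4)) + 46780) = 50691*(√(66 + I*√223/2) + 46780) = 50691*(46780 + √(66 + I*√223/2)) = 2371324980 + 50691*√(66 + I*√223/2)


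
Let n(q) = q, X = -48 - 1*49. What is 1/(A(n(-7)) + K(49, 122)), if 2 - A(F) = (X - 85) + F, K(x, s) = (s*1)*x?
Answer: 1/6169 ≈ 0.00016210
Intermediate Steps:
X = -97 (X = -48 - 49 = -97)
K(x, s) = s*x
A(F) = 184 - F (A(F) = 2 - ((-97 - 85) + F) = 2 - (-182 + F) = 2 + (182 - F) = 184 - F)
1/(A(n(-7)) + K(49, 122)) = 1/((184 - 1*(-7)) + 122*49) = 1/((184 + 7) + 5978) = 1/(191 + 5978) = 1/6169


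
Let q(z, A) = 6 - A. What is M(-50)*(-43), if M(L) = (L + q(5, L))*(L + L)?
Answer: 25800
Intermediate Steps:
M(L) = 12*L (M(L) = (L + (6 - L))*(L + L) = 6*(2*L) = 12*L)
M(-50)*(-43) = (12*(-50))*(-43) = -600*(-43) = 25800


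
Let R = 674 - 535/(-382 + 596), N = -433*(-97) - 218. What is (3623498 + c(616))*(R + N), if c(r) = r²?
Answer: 169943410593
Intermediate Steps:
N = 41783 (N = 42001 - 218 = 41783)
R = 1343/2 (R = 674 - 535/214 = 674 + (1/214)*(-535) = 674 - 5/2 = 1343/2 ≈ 671.50)
(3623498 + c(616))*(R + N) = (3623498 + 616²)*(1343/2 + 41783) = (3623498 + 379456)*(84909/2) = 4002954*(84909/2) = 169943410593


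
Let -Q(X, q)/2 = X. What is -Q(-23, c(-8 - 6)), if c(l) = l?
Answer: -46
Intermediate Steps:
Q(X, q) = -2*X
-Q(-23, c(-8 - 6)) = -(-2)*(-23) = -1*46 = -46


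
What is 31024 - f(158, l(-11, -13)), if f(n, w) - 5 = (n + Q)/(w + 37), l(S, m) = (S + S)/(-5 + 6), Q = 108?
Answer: 465019/15 ≈ 31001.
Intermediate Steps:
l(S, m) = 2*S (l(S, m) = (2*S)/1 = (2*S)*1 = 2*S)
f(n, w) = 5 + (108 + n)/(37 + w) (f(n, w) = 5 + (n + 108)/(w + 37) = 5 + (108 + n)/(37 + w))
31024 - f(158, l(-11, -13)) = 31024 - (293 + 158 + 5*(2*(-11)))/(37 + 2*(-11)) = 31024 - (293 + 158 + 5*(-22))/(37 - 22) = 31024 - (293 + 158 - 110)/15 = 31024 - 341/15 = 465019/15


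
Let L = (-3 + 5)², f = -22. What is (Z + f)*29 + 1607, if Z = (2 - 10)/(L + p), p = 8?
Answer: 2849/3 ≈ 949.67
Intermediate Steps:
L = 4 (L = 2² = 4)
Z = -⅔ (Z = (2 - 10)/(4 + 8) = -8/12 = -8*1/12 = -⅔ ≈ -0.66667)
(Z + f)*29 + 1607 = (-⅔ - 22)*29 + 1607 = -68/3*29 + 1607 = -1972/3 + 1607 = 2849/3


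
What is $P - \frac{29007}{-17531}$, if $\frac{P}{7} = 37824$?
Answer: $\frac{4641676815}{17531} \approx 2.6477 \cdot 10^{5}$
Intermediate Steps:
$P = 264768$ ($P = 7 \cdot 37824 = 264768$)
$P - \frac{29007}{-17531} = 264768 - \frac{29007}{-17531} = 264768 - - \frac{29007}{17531} = 264768 + \frac{29007}{17531} = \frac{4641676815}{17531}$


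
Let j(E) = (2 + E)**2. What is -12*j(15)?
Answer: -3468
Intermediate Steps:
-12*j(15) = -12*(2 + 15)**2 = -12*17**2 = -12*289 = -3468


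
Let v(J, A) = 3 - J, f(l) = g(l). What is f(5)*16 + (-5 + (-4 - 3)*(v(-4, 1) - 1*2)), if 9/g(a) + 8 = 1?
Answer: -424/7 ≈ -60.571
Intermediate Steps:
g(a) = -9/7 (g(a) = 9/(-8 + 1) = 9/(-7) = 9*(-1/7) = -9/7)
f(l) = -9/7
f(5)*16 + (-5 + (-4 - 3)*(v(-4, 1) - 1*2)) = -9/7*16 + (-5 + (-4 - 3)*((3 - 1*(-4)) - 1*2)) = -144/7 + (-5 - 7*((3 + 4) - 2)) = -144/7 + (-5 - 7*(7 - 2)) = -144/7 + (-5 - 7*5) = -144/7 + (-5 - 35) = -144/7 - 40 = -424/7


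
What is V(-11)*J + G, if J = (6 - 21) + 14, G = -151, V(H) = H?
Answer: -140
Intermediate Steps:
J = -1 (J = -15 + 14 = -1)
V(-11)*J + G = -11*(-1) - 151 = 11 - 151 = -140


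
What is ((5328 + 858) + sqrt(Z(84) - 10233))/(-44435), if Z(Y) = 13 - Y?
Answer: -6186/44435 - 8*I*sqrt(161)/44435 ≈ -0.13921 - 0.0022844*I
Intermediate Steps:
((5328 + 858) + sqrt(Z(84) - 10233))/(-44435) = ((5328 + 858) + sqrt((13 - 1*84) - 10233))/(-44435) = (6186 + sqrt((13 - 84) - 10233))*(-1/44435) = (6186 + sqrt(-71 - 10233))*(-1/44435) = (6186 + sqrt(-10304))*(-1/44435) = (6186 + 8*I*sqrt(161))*(-1/44435) = -6186/44435 - 8*I*sqrt(161)/44435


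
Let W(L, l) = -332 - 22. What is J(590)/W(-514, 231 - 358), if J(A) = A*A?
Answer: -2950/3 ≈ -983.33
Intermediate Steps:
J(A) = A**2
W(L, l) = -354
J(590)/W(-514, 231 - 358) = 590**2/(-354) = 348100*(-1/354) = -2950/3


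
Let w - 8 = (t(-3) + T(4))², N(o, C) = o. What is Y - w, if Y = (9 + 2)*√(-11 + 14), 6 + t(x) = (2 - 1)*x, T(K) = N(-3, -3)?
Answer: -152 + 11*√3 ≈ -132.95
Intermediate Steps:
T(K) = -3
t(x) = -6 + x (t(x) = -6 + (2 - 1)*x = -6 + 1*x = -6 + x)
Y = 11*√3 ≈ 19.053
w = 152 (w = 8 + ((-6 - 3) - 3)² = 8 + (-9 - 3)² = 8 + (-12)² = 8 + 144 = 152)
Y - w = 11*√3 - 1*152 = 11*√3 - 152 = -152 + 11*√3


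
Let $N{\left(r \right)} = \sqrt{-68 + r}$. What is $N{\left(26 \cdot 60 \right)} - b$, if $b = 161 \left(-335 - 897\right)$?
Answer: $198352 + 2 \sqrt{373} \approx 1.9839 \cdot 10^{5}$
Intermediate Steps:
$b = -198352$ ($b = 161 \left(-1232\right) = -198352$)
$N{\left(26 \cdot 60 \right)} - b = \sqrt{-68 + 26 \cdot 60} - -198352 = \sqrt{-68 + 1560} + 198352 = \sqrt{1492} + 198352 = 2 \sqrt{373} + 198352 = 198352 + 2 \sqrt{373}$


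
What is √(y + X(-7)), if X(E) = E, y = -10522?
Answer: I*√10529 ≈ 102.61*I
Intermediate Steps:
√(y + X(-7)) = √(-10522 - 7) = √(-10529) = I*√10529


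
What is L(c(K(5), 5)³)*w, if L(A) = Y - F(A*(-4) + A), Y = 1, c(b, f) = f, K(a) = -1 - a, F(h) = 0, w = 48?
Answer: 48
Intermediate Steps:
L(A) = 1 (L(A) = 1 - 1*0 = 1 + 0 = 1)
L(c(K(5), 5)³)*w = 1*48 = 48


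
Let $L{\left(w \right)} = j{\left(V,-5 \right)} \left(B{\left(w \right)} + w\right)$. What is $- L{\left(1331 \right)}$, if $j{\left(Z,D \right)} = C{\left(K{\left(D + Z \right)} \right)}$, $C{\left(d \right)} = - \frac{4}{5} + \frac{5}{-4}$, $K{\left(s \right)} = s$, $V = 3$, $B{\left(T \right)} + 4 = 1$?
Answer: $\frac{13612}{5} \approx 2722.4$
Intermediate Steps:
$B{\left(T \right)} = -3$ ($B{\left(T \right)} = -4 + 1 = -3$)
$C{\left(d \right)} = - \frac{41}{20}$ ($C{\left(d \right)} = \left(-4\right) \frac{1}{5} + 5 \left(- \frac{1}{4}\right) = - \frac{4}{5} - \frac{5}{4} = - \frac{41}{20}$)
$j{\left(Z,D \right)} = - \frac{41}{20}$
$L{\left(w \right)} = \frac{123}{20} - \frac{41 w}{20}$ ($L{\left(w \right)} = - \frac{41 \left(-3 + w\right)}{20} = \frac{123}{20} - \frac{41 w}{20}$)
$- L{\left(1331 \right)} = - (\frac{123}{20} - \frac{54571}{20}) = \left(-1\right) \left(- \frac{13612}{5}\right) = \frac{13612}{5}$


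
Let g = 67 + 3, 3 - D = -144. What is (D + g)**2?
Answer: 47089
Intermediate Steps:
D = 147 (D = 3 - 1*(-144) = 3 + 144 = 147)
g = 70
(D + g)**2 = (147 + 70)**2 = 217**2 = 47089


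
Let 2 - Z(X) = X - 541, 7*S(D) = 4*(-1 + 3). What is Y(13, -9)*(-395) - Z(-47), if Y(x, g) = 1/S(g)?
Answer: -7485/8 ≈ -935.63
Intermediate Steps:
S(D) = 8/7 (S(D) = (4*(-1 + 3))/7 = (4*2)/7 = (1/7)*8 = 8/7)
Y(x, g) = 7/8 (Y(x, g) = 1/(8/7) = 7/8)
Z(X) = 543 - X (Z(X) = 2 - (X - 541) = 2 - (-541 + X) = 2 + (541 - X) = 543 - X)
Y(13, -9)*(-395) - Z(-47) = (7/8)*(-395) - (543 - 1*(-47)) = -2765/8 - (543 + 47) = -2765/8 - 1*590 = -2765/8 - 590 = -7485/8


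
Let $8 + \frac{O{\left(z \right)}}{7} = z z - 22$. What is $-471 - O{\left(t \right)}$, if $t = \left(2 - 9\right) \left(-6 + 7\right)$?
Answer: $-604$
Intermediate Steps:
$t = -7$ ($t = \left(-7\right) 1 = -7$)
$O{\left(z \right)} = -210 + 7 z^{2}$ ($O{\left(z \right)} = -56 + 7 \left(z z - 22\right) = -56 + 7 \left(z^{2} - 22\right) = -56 + 7 \left(-22 + z^{2}\right) = -56 + \left(-154 + 7 z^{2}\right) = -210 + 7 z^{2}$)
$-471 - O{\left(t \right)} = -471 - \left(-210 + 7 \left(-7\right)^{2}\right) = -471 - \left(-210 + 7 \cdot 49\right) = -471 - \left(-210 + 343\right) = -471 - 133 = -604$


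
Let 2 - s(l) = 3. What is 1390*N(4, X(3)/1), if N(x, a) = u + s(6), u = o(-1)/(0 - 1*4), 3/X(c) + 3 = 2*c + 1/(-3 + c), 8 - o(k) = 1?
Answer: -7645/2 ≈ -3822.5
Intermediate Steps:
o(k) = 7 (o(k) = 8 - 1*1 = 8 - 1 = 7)
s(l) = -1 (s(l) = 2 - 1*3 = 2 - 3 = -1)
X(c) = 3/(-3 + 1/(-3 + c) + 2*c) (X(c) = 3/(-3 + (2*c + 1/(-3 + c))) = 3/(-3 + (1/(-3 + c) + 2*c)) = 3/(-3 + 1/(-3 + c) + 2*c))
u = -7/4 (u = 7/(0 - 1*4) = 7/(0 - 4) = 7/(-4) = 7*(-¼) = -7/4 ≈ -1.7500)
N(x, a) = -11/4 (N(x, a) = -7/4 - 1 = -11/4)
1390*N(4, X(3)/1) = 1390*(-11/4) = -7645/2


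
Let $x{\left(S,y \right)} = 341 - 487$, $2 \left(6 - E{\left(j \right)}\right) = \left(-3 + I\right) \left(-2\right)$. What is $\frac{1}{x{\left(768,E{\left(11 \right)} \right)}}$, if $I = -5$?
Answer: $- \frac{1}{146} \approx -0.0068493$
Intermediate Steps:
$E{\left(j \right)} = -2$ ($E{\left(j \right)} = 6 - \frac{\left(-3 - 5\right) \left(-2\right)}{2} = 6 - \frac{\left(-8\right) \left(-2\right)}{2} = 6 - 8 = -2$)
$x{\left(S,y \right)} = -146$
$\frac{1}{x{\left(768,E{\left(11 \right)} \right)}} = \frac{1}{-146} = - \frac{1}{146}$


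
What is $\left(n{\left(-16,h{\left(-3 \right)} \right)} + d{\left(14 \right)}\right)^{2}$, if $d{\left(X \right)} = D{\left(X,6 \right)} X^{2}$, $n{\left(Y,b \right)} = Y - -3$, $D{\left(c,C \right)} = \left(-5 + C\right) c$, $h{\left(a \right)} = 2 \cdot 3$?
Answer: $7458361$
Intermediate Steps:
$h{\left(a \right)} = 6$
$D{\left(c,C \right)} = c \left(-5 + C\right)$
$n{\left(Y,b \right)} = 3 + Y$ ($n{\left(Y,b \right)} = Y + 3 = 3 + Y$)
$d{\left(X \right)} = X^{3}$ ($d{\left(X \right)} = X \left(-5 + 6\right) X^{2} = X 1 X^{2} = X X^{2} = X^{3}$)
$\left(n{\left(-16,h{\left(-3 \right)} \right)} + d{\left(14 \right)}\right)^{2} = \left(\left(3 - 16\right) + 14^{3}\right)^{2} = \left(-13 + 2744\right)^{2} = 2731^{2} = 7458361$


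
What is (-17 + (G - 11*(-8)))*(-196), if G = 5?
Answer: -14896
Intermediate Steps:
(-17 + (G - 11*(-8)))*(-196) = (-17 + (5 - 11*(-8)))*(-196) = (-17 + (5 + 88))*(-196) = (-17 + 93)*(-196) = 76*(-196) = -14896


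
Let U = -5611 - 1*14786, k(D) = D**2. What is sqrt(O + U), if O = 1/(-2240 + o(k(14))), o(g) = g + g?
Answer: I*sqrt(17414469534)/924 ≈ 142.82*I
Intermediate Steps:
o(g) = 2*g
U = -20397 (U = -5611 - 14786 = -20397)
O = -1/1848 (O = 1/(-2240 + 2*14**2) = 1/(-2240 + 2*196) = 1/(-2240 + 392) = 1/(-1848) = -1/1848 ≈ -0.00054113)
sqrt(O + U) = sqrt(-1/1848 - 20397) = sqrt(-37693657/1848) = I*sqrt(17414469534)/924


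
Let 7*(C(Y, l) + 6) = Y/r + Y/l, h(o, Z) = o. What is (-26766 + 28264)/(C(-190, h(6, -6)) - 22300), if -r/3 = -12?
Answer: -26964/401603 ≈ -0.067141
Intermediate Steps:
r = 36 (r = -3*(-12) = 36)
C(Y, l) = -6 + Y/252 + Y/(7*l) (C(Y, l) = -6 + (Y/36 + Y/l)/7 = -6 + (Y/252 + Y/(7*l)) = -6 + Y/252 + Y/(7*l))
(-26766 + 28264)/(C(-190, h(6, -6)) - 22300) = (-26766 + 28264)/((-6 + (1/252)*(-190) + (⅐)*(-190)/6) - 22300) = 1498/((-6 - 95/126 + (⅐)*(-190)*(⅙)) - 22300) = 1498/((-6 - 95/126 - 95/21) - 22300) = 1498/(-203/18 - 22300) = 1498/(-401603/18) = 1498*(-18/401603) = -26964/401603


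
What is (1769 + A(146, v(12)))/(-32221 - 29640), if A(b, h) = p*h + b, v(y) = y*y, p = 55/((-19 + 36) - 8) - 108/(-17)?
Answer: -63067/1051637 ≈ -0.059970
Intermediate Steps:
p = 1907/153 (p = 55/(17 - 8) - 108*(-1/17) = 55/9 + 108/17 = 1907/153 ≈ 12.464)
v(y) = y²
A(b, h) = b + 1907*h/153 (A(b, h) = 1907*h/153 + b = b + 1907*h/153)
(1769 + A(146, v(12)))/(-32221 - 29640) = (1769 + (146 + (1907/153)*12²))/(-32221 - 29640) = (1769 + (146 + (1907/153)*144))/(-61861) = (1769 + (146 + 30512/17))*(-1/61861) = (1769 + 32994/17)*(-1/61861) = (63067/17)*(-1/61861) = -63067/1051637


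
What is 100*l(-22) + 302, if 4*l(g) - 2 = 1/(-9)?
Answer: 3143/9 ≈ 349.22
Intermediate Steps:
l(g) = 17/36 (l(g) = ½ + (¼)/(-9) = ½ + (¼)*(-⅑) = ½ - 1/36 = 17/36)
100*l(-22) + 302 = 100*(17/36) + 302 = 425/9 + 302 = 3143/9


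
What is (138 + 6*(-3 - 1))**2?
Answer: 12996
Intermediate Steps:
(138 + 6*(-3 - 1))**2 = (138 + 6*(-4))**2 = (138 - 24)**2 = 114**2 = 12996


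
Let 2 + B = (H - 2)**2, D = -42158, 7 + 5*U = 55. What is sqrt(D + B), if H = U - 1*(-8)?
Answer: 2*I*sqrt(261979)/5 ≈ 204.74*I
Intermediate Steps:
U = 48/5 (U = -7/5 + (1/5)*55 = -7/5 + 11 = 48/5 ≈ 9.6000)
H = 88/5 (H = 48/5 - 1*(-8) = 48/5 + 8 = 88/5 ≈ 17.600)
B = 6034/25 (B = -2 + (88/5 - 2)**2 = -2 + (78/5)**2 = -2 + 6084/25 = 6034/25 ≈ 241.36)
sqrt(D + B) = sqrt(-42158 + 6034/25) = sqrt(-1047916/25) = 2*I*sqrt(261979)/5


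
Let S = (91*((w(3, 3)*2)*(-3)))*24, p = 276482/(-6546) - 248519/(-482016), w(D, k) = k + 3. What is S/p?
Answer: 4594082927616/2437813747 ≈ 1884.5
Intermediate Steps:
w(D, k) = 3 + k
p = -7313441241/175293152 (p = 276482*(-1/6546) - 248519*(-1/482016) = -138241/3273 + 248519/482016 = -7313441241/175293152 ≈ -41.721)
S = -78624 (S = (91*(((3 + 3)*2)*(-3)))*24 = (91*((6*2)*(-3)))*24 = (91*(12*(-3)))*24 = (91*(-36))*24 = -3276*24 = -78624)
S/p = -78624/(-7313441241/175293152) = -78624*(-175293152/7313441241) = 4594082927616/2437813747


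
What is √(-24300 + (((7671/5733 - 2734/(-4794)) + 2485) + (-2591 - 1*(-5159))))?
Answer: I*√101741076190169/72709 ≈ 138.73*I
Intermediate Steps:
√(-24300 + (((7671/5733 - 2734/(-4794)) + 2485) + (-2591 - 1*(-5159)))) = √(-24300 + (((7671*(1/5733) - 2734*(-1/4794)) + 2485) + (-2591 + 5159))) = √(-24300 + (((2557/1911 + 1367/2397) + 2485) + 2568)) = √(-24300 + ((971274/508963 + 2485) + 2568)) = √(-24300 + (1265744329/508963 + 2568)) = √(-24300 + 2572761313/508963) = √(-9795039587/508963) = I*√101741076190169/72709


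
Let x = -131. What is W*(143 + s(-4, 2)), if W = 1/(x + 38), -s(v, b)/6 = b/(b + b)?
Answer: -140/93 ≈ -1.5054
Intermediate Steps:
s(v, b) = -3 (s(v, b) = -6*b/(b + b) = -6*b/(2*b) = -6*b*1/(2*b) = -6*½ = -3)
W = -1/93 (W = 1/(-131 + 38) = 1/(-93) = -1/93 ≈ -0.010753)
W*(143 + s(-4, 2)) = -(143 - 3)/93 = -1/93*140 = -140/93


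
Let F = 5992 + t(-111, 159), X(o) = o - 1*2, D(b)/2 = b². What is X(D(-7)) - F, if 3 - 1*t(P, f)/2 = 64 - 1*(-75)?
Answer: -5624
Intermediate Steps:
D(b) = 2*b²
X(o) = -2 + o (X(o) = o - 2 = -2 + o)
t(P, f) = -272 (t(P, f) = 6 - 2*(64 - 1*(-75)) = 6 - 2*(64 + 75) = 6 - 2*139 = 6 - 278 = -272)
F = 5720 (F = 5992 - 272 = 5720)
X(D(-7)) - F = (-2 + 2*(-7)²) - 1*5720 = (-2 + 2*49) - 5720 = (-2 + 98) - 5720 = 96 - 5720 = -5624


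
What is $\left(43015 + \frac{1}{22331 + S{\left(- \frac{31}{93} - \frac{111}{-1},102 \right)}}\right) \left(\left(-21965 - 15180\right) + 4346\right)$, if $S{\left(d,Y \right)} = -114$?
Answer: $- \frac{2411140917888}{1709} \approx -1.4108 \cdot 10^{9}$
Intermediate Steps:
$\left(43015 + \frac{1}{22331 + S{\left(- \frac{31}{93} - \frac{111}{-1},102 \right)}}\right) \left(\left(-21965 - 15180\right) + 4346\right) = \left(43015 + \frac{1}{22331 - 114}\right) \left(\left(-21965 - 15180\right) + 4346\right) = \left(43015 + \frac{1}{22217}\right) \left(-37145 + 4346\right) = \left(43015 + \frac{1}{22217}\right) \left(-32799\right) = \frac{955664256}{22217} \left(-32799\right) = - \frac{2411140917888}{1709}$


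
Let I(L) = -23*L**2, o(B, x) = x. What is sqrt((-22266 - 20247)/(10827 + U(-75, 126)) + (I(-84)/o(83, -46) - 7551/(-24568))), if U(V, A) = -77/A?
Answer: 3*sqrt(89761923509451459730)/478768900 ≈ 59.367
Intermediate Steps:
sqrt((-22266 - 20247)/(10827 + U(-75, 126)) + (I(-84)/o(83, -46) - 7551/(-24568))) = sqrt((-22266 - 20247)/(10827 - 77/126) + (-23*(-84)**2/(-46) - 7551/(-24568))) = sqrt(-42513/(10827 - 77*1/126) + (-23*7056*(-1/46) - 7551*(-1/24568))) = sqrt(-42513/(10827 - 11/18) + (-162288*(-1/46) + 7551/24568)) = sqrt(-42513/194875/18 + (3528 + 7551/24568)) = sqrt(-42513*18/194875 + 86683455/24568) = sqrt(-765234/194875 + 86683455/24568) = sqrt(16873638024213/4787689000) = 3*sqrt(89761923509451459730)/478768900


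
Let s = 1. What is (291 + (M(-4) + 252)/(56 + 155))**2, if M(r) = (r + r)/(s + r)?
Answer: 34212791089/400689 ≈ 85385.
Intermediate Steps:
M(r) = 2*r/(1 + r) (M(r) = (r + r)/(1 + r) = (2*r)/(1 + r) = 2*r/(1 + r))
(291 + (M(-4) + 252)/(56 + 155))**2 = (291 + (2*(-4)/(1 - 4) + 252)/(56 + 155))**2 = (291 + (2*(-4)/(-3) + 252)/211)**2 = (291 + (2*(-4)*(-1/3) + 252)*(1/211))**2 = (291 + (8/3 + 252)*(1/211))**2 = (291 + (764/3)*(1/211))**2 = (291 + 764/633)**2 = (184967/633)**2 = 34212791089/400689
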